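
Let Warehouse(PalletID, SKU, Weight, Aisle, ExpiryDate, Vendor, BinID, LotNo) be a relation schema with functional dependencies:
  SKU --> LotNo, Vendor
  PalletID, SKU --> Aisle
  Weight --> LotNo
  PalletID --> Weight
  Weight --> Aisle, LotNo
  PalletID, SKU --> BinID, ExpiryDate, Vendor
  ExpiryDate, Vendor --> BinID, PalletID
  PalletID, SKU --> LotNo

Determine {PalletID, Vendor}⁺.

Start with {PalletID, Vendor}.
PalletID --> Weight applies; add {Weight} → now {PalletID, Vendor, Weight}.
Weight --> Aisle, LotNo applies; add {Aisle, LotNo} → now {Aisle, LotNo, PalletID, Vendor, Weight}.
No further FD applies.

{Aisle, LotNo, PalletID, Vendor, Weight}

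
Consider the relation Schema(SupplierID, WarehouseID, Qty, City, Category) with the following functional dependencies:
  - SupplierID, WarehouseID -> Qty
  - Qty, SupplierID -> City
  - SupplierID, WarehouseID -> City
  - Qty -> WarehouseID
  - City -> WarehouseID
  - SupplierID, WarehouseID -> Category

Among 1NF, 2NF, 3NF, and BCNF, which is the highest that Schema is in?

Candidate keys: {City, SupplierID}, {Qty, SupplierID}, {SupplierID, WarehouseID}. Prime attributes: {City, Qty, SupplierID, WarehouseID}.
For Qty -> WarehouseID we have {Qty}⁺ = {Qty, WarehouseID}; {Qty} is not a superkey, so BCNF fails.
Since {WarehouseID} ⊆ prime attributes and every other non-superkey FD also has a prime right side, the schema is in 3NF.

3NF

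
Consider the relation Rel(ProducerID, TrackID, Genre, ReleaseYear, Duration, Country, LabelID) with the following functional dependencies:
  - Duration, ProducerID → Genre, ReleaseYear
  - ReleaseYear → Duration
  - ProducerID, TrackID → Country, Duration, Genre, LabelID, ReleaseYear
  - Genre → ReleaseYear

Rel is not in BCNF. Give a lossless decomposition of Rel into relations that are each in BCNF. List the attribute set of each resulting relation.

{Country, Duration, LabelID, ProducerID, TrackID}; {Duration, ReleaseYear}; {Genre, ProducerID}; {Genre, ReleaseYear}

Candidate key of the original relation: {ProducerID, TrackID}.
{Country, Duration, Genre, LabelID, ProducerID, ReleaseYear, TrackID}: {Duration, ProducerID} determines {Duration, Genre, ProducerID, ReleaseYear} here but is not a superkey — split on Duration, ProducerID → Genre, ReleaseYear, giving {Duration, Genre, ProducerID, ReleaseYear} and {Country, Duration, LabelID, ProducerID, TrackID}.
{Duration, Genre, ProducerID, ReleaseYear}: {ReleaseYear} determines {Duration, ReleaseYear} here but is not a superkey — split on ReleaseYear → Duration, giving {Duration, ReleaseYear} and {Genre, ProducerID, ReleaseYear}.
{Duration, ReleaseYear} is in BCNF.
{Genre, ProducerID, ReleaseYear}: {Genre} determines {Genre, ReleaseYear} here but is not a superkey — split on Genre → ReleaseYear, giving {Genre, ReleaseYear} and {Genre, ProducerID}.
{Genre, ReleaseYear} is in BCNF.
{Genre, ProducerID} is in BCNF.
{Country, Duration, LabelID, ProducerID, TrackID} is in BCNF.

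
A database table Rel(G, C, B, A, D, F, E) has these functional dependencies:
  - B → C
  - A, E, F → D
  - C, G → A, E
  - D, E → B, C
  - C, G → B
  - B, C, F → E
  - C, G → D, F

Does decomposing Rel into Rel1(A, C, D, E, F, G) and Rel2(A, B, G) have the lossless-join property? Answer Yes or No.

Rel1 ∩ Rel2 = {A, G}; its closure under F is {A, G}.
Rel1 ⊄ {A, G} and Rel2 ⊄ {A, G}, so the split is lossy.

No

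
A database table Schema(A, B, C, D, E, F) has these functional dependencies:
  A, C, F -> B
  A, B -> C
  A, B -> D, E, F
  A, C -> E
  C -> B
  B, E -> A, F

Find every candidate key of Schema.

{A, B}, {A, C}, {B, E}, {C, E}

Closure of {A, B} is {A, B, C, D, E, F}, the whole schema; {A, B} is a candidate key.
Closure of {A, C} is {A, B, C, D, E, F}, the whole schema; {A, C} is a candidate key.
Closure of {B, E} is {A, B, C, D, E, F}, the whole schema; {B, E} is a candidate key.
Closure of {C, E} is {A, B, C, D, E, F}, the whole schema; {C, E} is a candidate key.
No proper subset of any of these is a key, and no other minimal superkey exists.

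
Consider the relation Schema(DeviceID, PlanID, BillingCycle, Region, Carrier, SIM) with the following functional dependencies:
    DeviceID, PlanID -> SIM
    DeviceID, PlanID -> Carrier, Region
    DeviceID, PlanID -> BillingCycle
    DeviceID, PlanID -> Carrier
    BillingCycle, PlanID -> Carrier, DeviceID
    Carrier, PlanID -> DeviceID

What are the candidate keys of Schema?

{BillingCycle, PlanID}, {Carrier, PlanID}, {DeviceID, PlanID}

No FD produces {PlanID}, so it must be in every candidate key.
{BillingCycle, PlanID}⁺ = {BillingCycle, Carrier, DeviceID, PlanID, Region, SIM} — all of the relation — so {BillingCycle, PlanID} is a candidate key.
{Carrier, PlanID}⁺ = {BillingCycle, Carrier, DeviceID, PlanID, Region, SIM} — all of the relation — so {Carrier, PlanID} is a candidate key.
{DeviceID, PlanID}⁺ = {BillingCycle, Carrier, DeviceID, PlanID, Region, SIM} — all of the relation — so {DeviceID, PlanID} is a candidate key.
No proper subset of any of these is a key, and no other minimal superkey exists.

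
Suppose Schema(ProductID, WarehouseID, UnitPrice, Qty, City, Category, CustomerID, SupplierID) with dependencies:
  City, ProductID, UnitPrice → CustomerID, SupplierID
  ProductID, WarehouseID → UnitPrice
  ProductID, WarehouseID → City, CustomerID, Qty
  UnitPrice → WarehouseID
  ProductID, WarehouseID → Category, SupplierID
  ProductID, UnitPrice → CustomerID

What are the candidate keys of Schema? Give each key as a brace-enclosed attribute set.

Attributes never on any right-hand side: {ProductID} — every candidate key must contain it.
{ProductID, UnitPrice}⁺ = {Category, City, CustomerID, ProductID, Qty, SupplierID, UnitPrice, WarehouseID} — all of the relation — so {ProductID, UnitPrice} is a candidate key.
{ProductID, WarehouseID}⁺ = {Category, City, CustomerID, ProductID, Qty, SupplierID, UnitPrice, WarehouseID} — all of the relation — so {ProductID, WarehouseID} is a candidate key.
No proper subset of any of these is a key, and no other minimal superkey exists.

{ProductID, UnitPrice}, {ProductID, WarehouseID}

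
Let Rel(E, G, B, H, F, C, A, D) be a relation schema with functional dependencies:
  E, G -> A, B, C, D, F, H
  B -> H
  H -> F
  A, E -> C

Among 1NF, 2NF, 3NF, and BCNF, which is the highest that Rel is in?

2NF

Candidate key: {E, G}. Prime attributes: {E, G}.
For B -> H we have {B}⁺ = {B, F, H}; {B} is not a superkey, so BCNF fails.
B -> H has non-prime {H} on the right and a non-superkey on the left, so 3NF fails.
Checking every proper subset of each key, none determines a non-prime attribute — 2NF is satisfied.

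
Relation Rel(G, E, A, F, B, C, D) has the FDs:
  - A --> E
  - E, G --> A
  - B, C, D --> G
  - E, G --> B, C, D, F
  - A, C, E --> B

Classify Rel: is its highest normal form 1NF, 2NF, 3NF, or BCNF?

3NF

Candidate keys: {A, C, D}, {A, G}, {B, C, D, E}, {E, G}. Prime attributes: {A, B, C, D, E, G}.
For A --> E we have {A}⁺ = {A, E}; {A} is not a superkey, so BCNF fails.
Its right-hand attributes {E} are all prime, as are those of every other non-superkey FD — the relation is in 3NF.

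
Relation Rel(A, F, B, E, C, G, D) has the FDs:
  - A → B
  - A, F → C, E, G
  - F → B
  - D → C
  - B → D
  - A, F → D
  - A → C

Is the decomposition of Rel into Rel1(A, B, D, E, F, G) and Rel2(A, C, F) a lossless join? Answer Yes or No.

Yes

The shared attributes are {A, F} and {A, F}⁺ = {A, B, C, D, E, F, G}.
This includes all of Rel1, so the common attributes are a superkey of Rel1 — the join is lossless.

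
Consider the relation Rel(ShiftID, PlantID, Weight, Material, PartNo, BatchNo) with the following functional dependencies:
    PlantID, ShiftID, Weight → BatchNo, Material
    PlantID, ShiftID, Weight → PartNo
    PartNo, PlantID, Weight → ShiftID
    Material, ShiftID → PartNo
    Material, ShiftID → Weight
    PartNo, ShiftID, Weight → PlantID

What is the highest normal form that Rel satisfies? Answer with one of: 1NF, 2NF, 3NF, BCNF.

BCNF

Candidate keys: {Material, ShiftID}, {PartNo, PlantID, Weight}, {PartNo, ShiftID, Weight}, {PlantID, ShiftID, Weight}. Prime attributes: {Material, PartNo, PlantID, ShiftID, Weight}.
Every FD has a superkey on the left, so the relation is in BCNF.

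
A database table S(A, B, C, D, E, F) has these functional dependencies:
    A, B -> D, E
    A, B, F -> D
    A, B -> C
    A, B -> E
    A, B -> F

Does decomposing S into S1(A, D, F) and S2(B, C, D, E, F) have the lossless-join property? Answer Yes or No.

Common attributes: {D, F}; their closure is {D, F}.
The closure covers neither S1 nor S2 entirely; the join is not lossless.

No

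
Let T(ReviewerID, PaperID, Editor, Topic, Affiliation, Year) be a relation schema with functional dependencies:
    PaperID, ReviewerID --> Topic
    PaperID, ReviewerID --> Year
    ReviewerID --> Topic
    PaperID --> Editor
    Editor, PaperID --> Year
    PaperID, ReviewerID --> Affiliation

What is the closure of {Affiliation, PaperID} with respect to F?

Start with {Affiliation, PaperID}.
PaperID --> Editor applies; add {Editor} → now {Affiliation, Editor, PaperID}.
Editor, PaperID --> Year applies; add {Year} → now {Affiliation, Editor, PaperID, Year}.
No further FD applies.

{Affiliation, Editor, PaperID, Year}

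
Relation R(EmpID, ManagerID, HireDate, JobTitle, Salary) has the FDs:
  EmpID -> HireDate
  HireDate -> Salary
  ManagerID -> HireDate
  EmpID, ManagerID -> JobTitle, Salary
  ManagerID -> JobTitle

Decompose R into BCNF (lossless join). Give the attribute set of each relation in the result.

{EmpID, HireDate}; {EmpID, ManagerID}; {HireDate, Salary}; {JobTitle, ManagerID}

Candidate key of the original relation: {EmpID, ManagerID}.
In {EmpID, HireDate, JobTitle, ManagerID, Salary}, {EmpID} is not a superkey ({EmpID}⁺ restricted to this set is {EmpID, HireDate, Salary}), so split on EmpID -> HireDate, Salary into {EmpID, HireDate, Salary} and {EmpID, JobTitle, ManagerID}.
In {EmpID, HireDate, Salary}, {HireDate} is not a superkey ({HireDate}⁺ restricted to this set is {HireDate, Salary}), so split on HireDate -> Salary into {HireDate, Salary} and {EmpID, HireDate}.
{HireDate, Salary}: every determinant is a superkey — BCNF.
{EmpID, HireDate}: every determinant is a superkey — BCNF.
In {EmpID, JobTitle, ManagerID}, {ManagerID} is not a superkey ({ManagerID}⁺ restricted to this set is {JobTitle, ManagerID}), so split on ManagerID -> JobTitle into {JobTitle, ManagerID} and {EmpID, ManagerID}.
{JobTitle, ManagerID}: every determinant is a superkey — BCNF.
{EmpID, ManagerID}: every determinant is a superkey — BCNF.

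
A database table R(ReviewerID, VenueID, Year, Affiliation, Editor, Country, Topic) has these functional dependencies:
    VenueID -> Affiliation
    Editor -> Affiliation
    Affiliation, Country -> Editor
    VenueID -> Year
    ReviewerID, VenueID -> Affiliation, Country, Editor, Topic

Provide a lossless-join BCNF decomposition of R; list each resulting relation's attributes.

Candidate key of the original relation: {ReviewerID, VenueID}.
{Affiliation, Country, Editor, ReviewerID, Topic, VenueID, Year}: {VenueID} determines {Affiliation, VenueID, Year} here but is not a superkey — split on VenueID -> Affiliation, Year, giving {Affiliation, VenueID, Year} and {Country, Editor, ReviewerID, Topic, VenueID}.
{Affiliation, VenueID, Year} is in BCNF.
{Country, Editor, ReviewerID, Topic, VenueID}: {Country, VenueID} determines {Country, Editor, VenueID} here but is not a superkey — split on Country, VenueID -> Editor, giving {Country, Editor, VenueID} and {Country, ReviewerID, Topic, VenueID}.
{Country, Editor, VenueID} is in BCNF.
{Country, ReviewerID, Topic, VenueID} is in BCNF.

{Affiliation, VenueID, Year}; {Country, Editor, VenueID}; {Country, ReviewerID, Topic, VenueID}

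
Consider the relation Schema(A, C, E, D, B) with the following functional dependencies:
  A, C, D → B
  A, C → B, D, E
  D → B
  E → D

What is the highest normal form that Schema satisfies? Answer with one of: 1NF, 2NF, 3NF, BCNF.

2NF

Candidate key: {A, C}. Prime attributes: {A, C}.
For D → B we have {D}⁺ = {B, D}; {D} is not a superkey, so BCNF fails.
D → B has non-prime {B} on the right and a non-superkey on the left, so 3NF fails.
Checking every proper subset of each key, none determines a non-prime attribute — 2NF is satisfied.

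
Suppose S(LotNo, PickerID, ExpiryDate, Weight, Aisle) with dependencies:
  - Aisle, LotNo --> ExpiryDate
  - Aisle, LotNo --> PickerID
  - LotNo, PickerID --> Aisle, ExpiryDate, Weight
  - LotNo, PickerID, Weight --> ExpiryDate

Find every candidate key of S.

{LotNo} never appears on the right of any FD, so every key must include it.
{Aisle, LotNo}⁺ = {Aisle, ExpiryDate, LotNo, PickerID, Weight}, which is every attribute, so {Aisle, LotNo} is a candidate key.
{LotNo, PickerID}⁺ = {Aisle, ExpiryDate, LotNo, PickerID, Weight}, which is every attribute, so {LotNo, PickerID} is a candidate key.
Any other superkey properly contains one of these, so there are no further candidate keys.

{Aisle, LotNo}, {LotNo, PickerID}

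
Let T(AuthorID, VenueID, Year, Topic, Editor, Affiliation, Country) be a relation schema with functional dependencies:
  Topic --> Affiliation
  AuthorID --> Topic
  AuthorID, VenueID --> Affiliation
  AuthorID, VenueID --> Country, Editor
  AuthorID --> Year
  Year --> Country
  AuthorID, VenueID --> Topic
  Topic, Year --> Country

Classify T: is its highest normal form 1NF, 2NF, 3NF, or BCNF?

Candidate key: {AuthorID, VenueID}. Prime attributes: {AuthorID, VenueID}.
For Topic --> Affiliation we have {Topic}⁺ = {Affiliation, Topic}; {Topic} is not a superkey, so BCNF fails.
Because {Affiliation} is non-prime and the left side of Topic --> Affiliation is not a superkey, the relation is not in 3NF.
The proper key subset {AuthorID} of {AuthorID, VenueID} determines non-prime {Affiliation, Country, Topic, Year}, so the relation is not even in 2NF.

1NF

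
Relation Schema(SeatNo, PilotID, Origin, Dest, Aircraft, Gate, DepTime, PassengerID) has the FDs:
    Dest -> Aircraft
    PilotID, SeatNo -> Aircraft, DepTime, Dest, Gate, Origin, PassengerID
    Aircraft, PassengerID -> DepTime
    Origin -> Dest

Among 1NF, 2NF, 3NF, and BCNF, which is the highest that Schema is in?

Candidate key: {PilotID, SeatNo}. Prime attributes: {PilotID, SeatNo}.
Dest -> Aircraft breaks BCNF: {Dest}⁺ = {Aircraft, Dest}, so {Dest} is not a superkey.
Dest -> Aircraft determines the non-prime attribute {Aircraft} from a non-superkey — 3NF is violated.
No proper subset of a key has a non-prime attribute in its closure, so there is no partial dependency; 2NF holds.

2NF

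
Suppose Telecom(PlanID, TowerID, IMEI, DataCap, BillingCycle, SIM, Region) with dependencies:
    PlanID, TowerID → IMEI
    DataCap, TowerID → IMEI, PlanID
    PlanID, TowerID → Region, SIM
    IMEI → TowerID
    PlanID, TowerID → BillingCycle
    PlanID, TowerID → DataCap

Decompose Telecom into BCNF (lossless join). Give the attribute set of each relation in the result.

Candidate keys of the original relation: {DataCap, IMEI}, {DataCap, TowerID}, {IMEI, PlanID}, {PlanID, TowerID}.
Within {BillingCycle, DataCap, IMEI, PlanID, Region, SIM, TowerID}: {IMEI}⁺ ∩ {BillingCycle, DataCap, IMEI, PlanID, Region, SIM, TowerID} = {IMEI, TowerID}, not the whole set, so IMEI → TowerID violates BCNF; decompose into {IMEI, TowerID} and {BillingCycle, DataCap, IMEI, PlanID, Region, SIM}.
{IMEI, TowerID} is in BCNF.
{BillingCycle, DataCap, IMEI, PlanID, Region, SIM} is in BCNF.

{BillingCycle, DataCap, IMEI, PlanID, Region, SIM}; {IMEI, TowerID}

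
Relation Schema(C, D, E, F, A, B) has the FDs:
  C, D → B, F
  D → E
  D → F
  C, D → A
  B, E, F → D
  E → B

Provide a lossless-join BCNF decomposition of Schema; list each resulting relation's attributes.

{A, C, D}; {B, E}; {D, E, F}

Candidate keys of the original relation: {C, D}, {C, E, F}.
Within {A, B, C, D, E, F}: {D}⁺ ∩ {A, B, C, D, E, F} = {B, D, E, F}, not the whole set, so D → B, E, F violates BCNF; decompose into {B, D, E, F} and {A, C, D}.
Within {B, D, E, F}: {E}⁺ ∩ {B, D, E, F} = {B, E}, not the whole set, so E → B violates BCNF; decompose into {B, E} and {D, E, F}.
{B, E} is in BCNF.
{D, E, F} is in BCNF.
{A, C, D} is in BCNF.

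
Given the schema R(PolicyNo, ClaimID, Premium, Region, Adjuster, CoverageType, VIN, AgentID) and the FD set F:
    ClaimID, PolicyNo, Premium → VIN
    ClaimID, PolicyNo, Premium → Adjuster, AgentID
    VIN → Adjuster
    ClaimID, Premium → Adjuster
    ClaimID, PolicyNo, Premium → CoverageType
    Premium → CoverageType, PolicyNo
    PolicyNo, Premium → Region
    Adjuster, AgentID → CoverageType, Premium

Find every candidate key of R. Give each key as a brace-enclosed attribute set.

Attributes never on any right-hand side: {ClaimID} — every candidate key must contain it.
{ClaimID, Premium}⁺ = {Adjuster, AgentID, ClaimID, CoverageType, PolicyNo, Premium, Region, VIN} — all of the relation — so {ClaimID, Premium} is a candidate key.
{Adjuster, AgentID, ClaimID}⁺ = {Adjuster, AgentID, ClaimID, CoverageType, PolicyNo, Premium, Region, VIN} — all of the relation — so {Adjuster, AgentID, ClaimID} is a candidate key.
{AgentID, ClaimID, VIN}⁺ = {Adjuster, AgentID, ClaimID, CoverageType, PolicyNo, Premium, Region, VIN} — all of the relation — so {AgentID, ClaimID, VIN} is a candidate key.
No proper subset of any of these is a key, and no other minimal superkey exists.

{Adjuster, AgentID, ClaimID}, {AgentID, ClaimID, VIN}, {ClaimID, Premium}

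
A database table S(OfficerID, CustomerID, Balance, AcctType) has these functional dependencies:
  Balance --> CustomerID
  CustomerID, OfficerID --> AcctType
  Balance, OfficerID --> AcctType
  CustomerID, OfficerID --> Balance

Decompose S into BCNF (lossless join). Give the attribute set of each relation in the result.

Candidate keys of the original relation: {Balance, OfficerID}, {CustomerID, OfficerID}.
Within {AcctType, Balance, CustomerID, OfficerID}: {Balance}⁺ ∩ {AcctType, Balance, CustomerID, OfficerID} = {Balance, CustomerID}, not the whole set, so Balance --> CustomerID violates BCNF; decompose into {Balance, CustomerID} and {AcctType, Balance, OfficerID}.
{Balance, CustomerID} is in BCNF.
{AcctType, Balance, OfficerID} is in BCNF.

{AcctType, Balance, OfficerID}; {Balance, CustomerID}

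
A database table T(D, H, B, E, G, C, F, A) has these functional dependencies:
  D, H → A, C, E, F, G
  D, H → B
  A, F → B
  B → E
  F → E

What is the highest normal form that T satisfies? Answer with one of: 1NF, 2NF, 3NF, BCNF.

2NF

Candidate key: {D, H}. Prime attributes: {D, H}.
A, F → B breaks BCNF: {A, F}⁺ = {A, B, E, F}, so {A, F} is not a superkey.
A, F → B has non-prime {B} on the right and a non-superkey on the left, so 3NF fails.
No proper subset of a key has a non-prime attribute in its closure, so there is no partial dependency; 2NF holds.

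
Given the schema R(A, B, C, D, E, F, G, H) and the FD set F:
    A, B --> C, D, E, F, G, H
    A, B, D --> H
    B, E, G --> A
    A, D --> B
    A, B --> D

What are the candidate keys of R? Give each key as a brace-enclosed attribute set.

Closure of {A, B} is {A, B, C, D, E, F, G, H}, the whole schema; {A, B} is a candidate key.
Closure of {A, D} is {A, B, C, D, E, F, G, H}, the whole schema; {A, D} is a candidate key.
Closure of {B, E, G} is {A, B, C, D, E, F, G, H}, the whole schema; {B, E, G} is a candidate key.
Any other superkey properly contains one of these, so there are no further candidate keys.

{A, B}, {A, D}, {B, E, G}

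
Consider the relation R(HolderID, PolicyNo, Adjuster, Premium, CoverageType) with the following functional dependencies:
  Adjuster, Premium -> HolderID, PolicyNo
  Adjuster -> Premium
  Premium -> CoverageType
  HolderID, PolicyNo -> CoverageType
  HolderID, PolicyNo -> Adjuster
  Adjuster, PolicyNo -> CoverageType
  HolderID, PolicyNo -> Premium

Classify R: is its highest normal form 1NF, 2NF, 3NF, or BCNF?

Candidate keys: {Adjuster}, {HolderID, PolicyNo}. Prime attributes: {Adjuster, HolderID, PolicyNo}.
For Premium -> CoverageType we have {Premium}⁺ = {CoverageType, Premium}; {Premium} is not a superkey, so BCNF fails.
Premium -> CoverageType has non-prime {CoverageType} on the right and a non-superkey on the left, so 3NF fails.
No non-prime attribute depends on a proper subset of any candidate key, so 2NF holds.

2NF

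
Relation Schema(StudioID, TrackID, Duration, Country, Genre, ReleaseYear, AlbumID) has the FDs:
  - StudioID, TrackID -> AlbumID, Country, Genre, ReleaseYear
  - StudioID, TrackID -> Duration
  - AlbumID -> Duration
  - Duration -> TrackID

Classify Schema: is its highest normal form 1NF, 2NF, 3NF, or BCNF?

Candidate keys: {AlbumID, StudioID}, {Duration, StudioID}, {StudioID, TrackID}. Prime attributes: {AlbumID, Duration, StudioID, TrackID}.
For AlbumID -> Duration we have {AlbumID}⁺ = {AlbumID, Duration, TrackID}; {AlbumID} is not a superkey, so BCNF fails.
Its right-hand attributes {Duration} are all prime, as are those of every other non-superkey FD — the relation is in 3NF.

3NF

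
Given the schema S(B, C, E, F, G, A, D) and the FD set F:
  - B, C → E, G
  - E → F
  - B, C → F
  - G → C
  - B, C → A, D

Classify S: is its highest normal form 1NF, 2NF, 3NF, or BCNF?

2NF

Candidate keys: {B, C}, {B, G}. Prime attributes: {B, C, G}.
E → F: {E}⁺ = {E, F}, which is not all of the attributes, so the left side is not a superkey — BCNF is violated.
Because {F} is non-prime and the left side of E → F is not a superkey, the relation is not in 3NF.
No proper subset of a key has a non-prime attribute in its closure, so there is no partial dependency; 2NF holds.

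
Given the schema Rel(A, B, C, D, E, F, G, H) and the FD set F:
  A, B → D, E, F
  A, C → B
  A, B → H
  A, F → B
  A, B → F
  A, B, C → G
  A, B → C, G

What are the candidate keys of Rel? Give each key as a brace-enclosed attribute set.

No FD produces {A}, so it must be in every candidate key.
{A, B}⁺ = {A, B, C, D, E, F, G, H}, which is every attribute, so {A, B} is a candidate key.
{A, C}⁺ = {A, B, C, D, E, F, G, H}, which is every attribute, so {A, C} is a candidate key.
{A, F}⁺ = {A, B, C, D, E, F, G, H}, which is every attribute, so {A, F} is a candidate key.
Any other superkey properly contains one of these, so there are no further candidate keys.

{A, B}, {A, C}, {A, F}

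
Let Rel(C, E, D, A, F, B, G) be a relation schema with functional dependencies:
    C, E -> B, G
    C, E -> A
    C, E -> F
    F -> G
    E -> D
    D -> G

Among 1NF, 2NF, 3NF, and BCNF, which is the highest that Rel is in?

Candidate key: {C, E}. Prime attributes: {C, E}.
For F -> G we have {F}⁺ = {F, G}; {F} is not a superkey, so BCNF fails.
Because {G} is non-prime and the left side of F -> G is not a superkey, the relation is not in 3NF.
Since {E} ⊂ {C, E} and {E}⁺ ⊇ {D, G} with {D, G} non-prime, there is a partial dependency; 2NF fails.

1NF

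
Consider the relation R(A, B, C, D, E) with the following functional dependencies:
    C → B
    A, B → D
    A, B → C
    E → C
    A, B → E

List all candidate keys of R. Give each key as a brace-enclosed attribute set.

No FD produces {A}, so it must be in every candidate key.
{A, B} is a candidate key since {A, B}⁺ = {A, B, C, D, E} covers every attribute.
{A, C} is a candidate key since {A, C}⁺ = {A, B, C, D, E} covers every attribute.
{A, E} is a candidate key since {A, E}⁺ = {A, B, C, D, E} covers every attribute.
Any other superkey properly contains one of these, so there are no further candidate keys.

{A, B}, {A, C}, {A, E}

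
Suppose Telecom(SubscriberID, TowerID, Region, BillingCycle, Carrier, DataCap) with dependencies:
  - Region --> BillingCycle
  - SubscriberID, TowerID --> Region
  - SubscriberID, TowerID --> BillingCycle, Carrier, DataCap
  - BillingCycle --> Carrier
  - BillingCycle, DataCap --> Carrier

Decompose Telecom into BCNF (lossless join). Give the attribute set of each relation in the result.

Candidate key of the original relation: {SubscriberID, TowerID}.
In {BillingCycle, Carrier, DataCap, Region, SubscriberID, TowerID}, {Region} is not a superkey ({Region}⁺ restricted to this set is {BillingCycle, Carrier, Region}), so split on Region --> BillingCycle, Carrier into {BillingCycle, Carrier, Region} and {DataCap, Region, SubscriberID, TowerID}.
In {BillingCycle, Carrier, Region}, {BillingCycle} is not a superkey ({BillingCycle}⁺ restricted to this set is {BillingCycle, Carrier}), so split on BillingCycle --> Carrier into {BillingCycle, Carrier} and {BillingCycle, Region}.
{BillingCycle, Carrier} is in BCNF.
{BillingCycle, Region} is in BCNF.
{DataCap, Region, SubscriberID, TowerID} is in BCNF.

{BillingCycle, Carrier}; {BillingCycle, Region}; {DataCap, Region, SubscriberID, TowerID}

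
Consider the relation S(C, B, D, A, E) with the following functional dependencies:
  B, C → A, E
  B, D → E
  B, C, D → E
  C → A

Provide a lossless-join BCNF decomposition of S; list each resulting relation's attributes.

Candidate key of the original relation: {B, C, D}.
In {A, B, C, D, E}, {B, C} is not a superkey ({B, C}⁺ restricted to this set is {A, B, C, E}), so split on B, C → A, E into {A, B, C, E} and {B, C, D}.
In {A, B, C, E}, {C} is not a superkey ({C}⁺ restricted to this set is {A, C}), so split on C → A into {A, C} and {B, C, E}.
{A, C} has no BCNF violation.
{B, C, E} has no BCNF violation.
{B, C, D} has no BCNF violation.

{A, C}; {B, C, D}; {B, C, E}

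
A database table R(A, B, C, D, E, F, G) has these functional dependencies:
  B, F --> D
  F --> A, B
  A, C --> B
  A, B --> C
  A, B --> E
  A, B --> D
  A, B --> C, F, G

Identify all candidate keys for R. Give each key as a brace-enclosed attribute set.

{A, B}, {A, C}, {F}

{F}⁺ = {A, B, C, D, E, F, G} — all of the relation — so {F} is a candidate key.
{A, B}⁺ = {A, B, C, D, E, F, G} — all of the relation — so {A, B} is a candidate key.
{A, C}⁺ = {A, B, C, D, E, F, G} — all of the relation — so {A, C} is a candidate key.
Any other superkey properly contains one of these, so there are no further candidate keys.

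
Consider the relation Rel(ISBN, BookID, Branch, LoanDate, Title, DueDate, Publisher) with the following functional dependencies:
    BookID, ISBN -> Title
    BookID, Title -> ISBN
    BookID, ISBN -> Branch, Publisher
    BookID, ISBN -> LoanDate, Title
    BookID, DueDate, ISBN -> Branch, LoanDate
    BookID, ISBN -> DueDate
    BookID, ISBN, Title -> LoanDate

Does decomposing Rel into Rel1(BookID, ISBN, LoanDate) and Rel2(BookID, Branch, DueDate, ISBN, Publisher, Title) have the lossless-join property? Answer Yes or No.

Yes

Common attributes: {BookID, ISBN}; their closure is {BookID, Branch, DueDate, ISBN, LoanDate, Publisher, Title}.
Since Rel1 ⊆ {BookID, Branch, DueDate, ISBN, LoanDate, Publisher, Title}, the intersection is a superkey of Rel1; the decomposition is lossless.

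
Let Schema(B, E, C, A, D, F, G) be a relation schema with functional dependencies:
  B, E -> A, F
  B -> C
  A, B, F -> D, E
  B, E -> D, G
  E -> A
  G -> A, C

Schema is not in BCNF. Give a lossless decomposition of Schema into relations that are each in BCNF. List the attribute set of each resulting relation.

{A, E}; {B, C}; {B, D, E, F, G}

Candidate keys of the original relation: {A, B, F}, {B, E}, {B, F, G}.
{A, B, C, D, E, F, G}: {B} determines {B, C} here but is not a superkey — split on B -> C, giving {B, C} and {A, B, D, E, F, G}.
{B, C} has no BCNF violation.
{A, B, D, E, F, G}: {E} determines {A, E} here but is not a superkey — split on E -> A, giving {A, E} and {B, D, E, F, G}.
{A, E} has no BCNF violation.
{B, D, E, F, G} has no BCNF violation.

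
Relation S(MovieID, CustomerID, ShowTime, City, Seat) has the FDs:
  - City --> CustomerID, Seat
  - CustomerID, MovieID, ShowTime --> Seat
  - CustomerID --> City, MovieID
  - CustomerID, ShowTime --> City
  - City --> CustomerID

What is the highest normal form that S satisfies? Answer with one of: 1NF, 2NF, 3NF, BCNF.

1NF

Candidate keys: {City, ShowTime}, {CustomerID, ShowTime}. Prime attributes: {City, CustomerID, ShowTime}.
City --> CustomerID, Seat: {City}⁺ = {City, CustomerID, MovieID, Seat}, which is not all of the attributes, so the left side is not a superkey — BCNF is violated.
City --> CustomerID, Seat determines the non-prime attribute {Seat} from a non-superkey — 3NF is violated.
Since {City} ⊂ {City, ShowTime} and {City}⁺ ⊇ {MovieID, Seat} with {MovieID, Seat} non-prime, there is a partial dependency; 2NF fails.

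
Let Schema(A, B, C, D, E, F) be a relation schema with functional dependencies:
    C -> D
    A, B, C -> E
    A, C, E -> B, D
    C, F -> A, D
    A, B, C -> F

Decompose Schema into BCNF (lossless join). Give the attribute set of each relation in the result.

Candidate keys of the original relation: {A, B, C}, {A, C, E}, {B, C, F}, {C, E, F}.
{A, B, C, D, E, F}: {C} determines {C, D} here but is not a superkey — split on C -> D, giving {C, D} and {A, B, C, E, F}.
{C, D} is in BCNF.
{A, B, C, E, F}: {C, F} determines {A, C, F} here but is not a superkey — split on C, F -> A, giving {A, C, F} and {B, C, E, F}.
{A, C, F} is in BCNF.
{B, C, E, F} is in BCNF.

{A, C, F}; {B, C, E, F}; {C, D}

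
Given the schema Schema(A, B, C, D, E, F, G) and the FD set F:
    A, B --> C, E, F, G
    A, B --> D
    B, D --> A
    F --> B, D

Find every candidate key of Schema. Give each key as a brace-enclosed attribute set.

{A, B}, {B, D}, {F}

{F}⁺ = {A, B, C, D, E, F, G} — all of the relation — so {F} is a candidate key.
{A, B}⁺ = {A, B, C, D, E, F, G} — all of the relation — so {A, B} is a candidate key.
{B, D}⁺ = {A, B, C, D, E, F, G} — all of the relation — so {B, D} is a candidate key.
These are minimal and exhaustive — every other superkey contains one of them.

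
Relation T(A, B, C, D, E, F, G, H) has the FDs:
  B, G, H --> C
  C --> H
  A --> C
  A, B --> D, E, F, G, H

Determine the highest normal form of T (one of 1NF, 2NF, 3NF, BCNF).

Candidate key: {A, B}. Prime attributes: {A, B}.
For B, G, H --> C we have {B, G, H}⁺ = {B, C, G, H}; {B, G, H} is not a superkey, so BCNF fails.
B, G, H --> C has non-prime {C} on the right and a non-superkey on the left, so 3NF fails.
The proper key subset {A} of {A, B} determines non-prime {C, H}, so the relation is not even in 2NF.

1NF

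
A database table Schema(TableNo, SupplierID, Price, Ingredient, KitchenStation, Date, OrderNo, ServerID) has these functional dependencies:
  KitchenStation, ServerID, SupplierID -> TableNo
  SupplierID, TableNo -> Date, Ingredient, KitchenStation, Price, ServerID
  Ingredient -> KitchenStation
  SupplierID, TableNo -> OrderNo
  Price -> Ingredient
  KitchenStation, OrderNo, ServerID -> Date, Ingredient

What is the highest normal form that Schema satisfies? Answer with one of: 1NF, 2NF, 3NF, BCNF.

2NF

Candidate keys: {Ingredient, ServerID, SupplierID}, {KitchenStation, ServerID, SupplierID}, {Price, ServerID, SupplierID}, {SupplierID, TableNo}. Prime attributes: {Ingredient, KitchenStation, Price, ServerID, SupplierID, TableNo}.
For Ingredient -> KitchenStation we have {Ingredient}⁺ = {Ingredient, KitchenStation}; {Ingredient} is not a superkey, so BCNF fails.
Because {Date} is non-prime and the left side of KitchenStation, OrderNo, ServerID -> Date, Ingredient is not a superkey, the relation is not in 3NF.
Checking every proper subset of each key, none determines a non-prime attribute — 2NF is satisfied.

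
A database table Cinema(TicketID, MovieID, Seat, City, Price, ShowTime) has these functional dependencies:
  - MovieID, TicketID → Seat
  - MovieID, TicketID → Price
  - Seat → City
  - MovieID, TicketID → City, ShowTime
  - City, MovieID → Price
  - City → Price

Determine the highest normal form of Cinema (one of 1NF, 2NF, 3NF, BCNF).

2NF

Candidate key: {MovieID, TicketID}. Prime attributes: {MovieID, TicketID}.
Seat → City breaks BCNF: {Seat}⁺ = {City, Price, Seat}, so {Seat} is not a superkey.
Seat → City has non-prime {City} on the right and a non-superkey on the left, so 3NF fails.
No proper subset of a key has a non-prime attribute in its closure, so there is no partial dependency; 2NF holds.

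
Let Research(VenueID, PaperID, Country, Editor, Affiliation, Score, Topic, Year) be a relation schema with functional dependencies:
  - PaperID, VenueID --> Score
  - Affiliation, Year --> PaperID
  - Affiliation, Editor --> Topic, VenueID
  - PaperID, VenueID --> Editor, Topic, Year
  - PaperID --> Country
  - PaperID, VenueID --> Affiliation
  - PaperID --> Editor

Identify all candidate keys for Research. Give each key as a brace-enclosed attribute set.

{Affiliation, PaperID}⁺ = {Affiliation, Country, Editor, PaperID, Score, Topic, VenueID, Year} — all of the relation — so {Affiliation, PaperID} is a candidate key.
{Affiliation, Year}⁺ = {Affiliation, Country, Editor, PaperID, Score, Topic, VenueID, Year} — all of the relation — so {Affiliation, Year} is a candidate key.
{PaperID, VenueID}⁺ = {Affiliation, Country, Editor, PaperID, Score, Topic, VenueID, Year} — all of the relation — so {PaperID, VenueID} is a candidate key.
These are minimal and exhaustive — every other superkey contains one of them.

{Affiliation, PaperID}, {Affiliation, Year}, {PaperID, VenueID}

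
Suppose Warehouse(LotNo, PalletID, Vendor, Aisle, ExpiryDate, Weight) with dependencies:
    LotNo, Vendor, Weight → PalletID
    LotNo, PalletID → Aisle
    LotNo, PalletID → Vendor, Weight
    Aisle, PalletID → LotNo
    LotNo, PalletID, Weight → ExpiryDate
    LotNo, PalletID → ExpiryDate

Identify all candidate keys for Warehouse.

{Aisle, PalletID}, {LotNo, PalletID}, {LotNo, Vendor, Weight}

Closure of {Aisle, PalletID} is {Aisle, ExpiryDate, LotNo, PalletID, Vendor, Weight}, the whole schema; {Aisle, PalletID} is a candidate key.
Closure of {LotNo, PalletID} is {Aisle, ExpiryDate, LotNo, PalletID, Vendor, Weight}, the whole schema; {LotNo, PalletID} is a candidate key.
Closure of {LotNo, Vendor, Weight} is {Aisle, ExpiryDate, LotNo, PalletID, Vendor, Weight}, the whole schema; {LotNo, Vendor, Weight} is a candidate key.
No proper subset of any of these is a key, and no other minimal superkey exists.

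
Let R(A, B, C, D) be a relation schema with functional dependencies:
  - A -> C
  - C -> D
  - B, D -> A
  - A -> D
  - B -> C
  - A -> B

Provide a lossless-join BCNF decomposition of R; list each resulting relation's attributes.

{A, B, C}; {C, D}

Candidate keys of the original relation: {A}, {B}.
Within {A, B, C, D}: {C}⁺ ∩ {A, B, C, D} = {C, D}, not the whole set, so C -> D violates BCNF; decompose into {C, D} and {A, B, C}.
{C, D} has no BCNF violation.
{A, B, C} has no BCNF violation.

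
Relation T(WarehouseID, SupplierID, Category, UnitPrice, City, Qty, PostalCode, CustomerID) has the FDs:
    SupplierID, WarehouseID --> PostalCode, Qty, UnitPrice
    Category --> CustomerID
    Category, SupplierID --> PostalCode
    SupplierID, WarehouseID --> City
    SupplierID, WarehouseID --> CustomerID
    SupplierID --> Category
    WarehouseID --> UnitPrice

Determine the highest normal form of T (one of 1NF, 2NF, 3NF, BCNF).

1NF

Candidate key: {SupplierID, WarehouseID}. Prime attributes: {SupplierID, WarehouseID}.
Category --> CustomerID: {Category}⁺ = {Category, CustomerID}, which is not all of the attributes, so the left side is not a superkey — BCNF is violated.
Category --> CustomerID has non-prime {CustomerID} on the right and a non-superkey on the left, so 3NF fails.
Since {SupplierID} ⊂ {SupplierID, WarehouseID} and {SupplierID}⁺ ⊇ {Category, CustomerID, PostalCode} with {Category, CustomerID, PostalCode} non-prime, there is a partial dependency; 2NF fails.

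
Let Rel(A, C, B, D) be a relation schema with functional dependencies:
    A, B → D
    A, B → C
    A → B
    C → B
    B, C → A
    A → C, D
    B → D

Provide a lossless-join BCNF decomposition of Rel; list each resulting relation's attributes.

Candidate keys of the original relation: {A}, {C}.
Within {A, B, C, D}: {B}⁺ ∩ {A, B, C, D} = {B, D}, not the whole set, so B → D violates BCNF; decompose into {B, D} and {A, B, C}.
{B, D} has no BCNF violation.
{A, B, C} has no BCNF violation.

{A, B, C}; {B, D}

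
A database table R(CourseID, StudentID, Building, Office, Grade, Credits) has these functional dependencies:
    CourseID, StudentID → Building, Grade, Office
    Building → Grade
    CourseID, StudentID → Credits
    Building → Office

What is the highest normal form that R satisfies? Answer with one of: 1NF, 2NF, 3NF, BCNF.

Candidate key: {CourseID, StudentID}. Prime attributes: {CourseID, StudentID}.
Building → Grade breaks BCNF: {Building}⁺ = {Building, Grade, Office}, so {Building} is not a superkey.
Building → Grade has non-prime {Grade} on the right and a non-superkey on the left, so 3NF fails.
No proper subset of a key has a non-prime attribute in its closure, so there is no partial dependency; 2NF holds.

2NF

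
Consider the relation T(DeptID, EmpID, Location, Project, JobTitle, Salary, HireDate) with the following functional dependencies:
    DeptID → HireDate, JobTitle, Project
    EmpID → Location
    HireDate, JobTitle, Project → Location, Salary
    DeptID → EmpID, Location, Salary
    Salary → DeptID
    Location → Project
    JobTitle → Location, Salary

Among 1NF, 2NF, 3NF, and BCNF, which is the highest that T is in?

2NF

Candidate keys: {DeptID}, {JobTitle}, {Salary}. Prime attributes: {DeptID, JobTitle, Salary}.
For EmpID → Location we have {EmpID}⁺ = {EmpID, Location, Project}; {EmpID} is not a superkey, so BCNF fails.
EmpID → Location has non-prime {Location} on the right and a non-superkey on the left, so 3NF fails.
All keys have size 1, which rules out partial dependencies — 2NF is satisfied.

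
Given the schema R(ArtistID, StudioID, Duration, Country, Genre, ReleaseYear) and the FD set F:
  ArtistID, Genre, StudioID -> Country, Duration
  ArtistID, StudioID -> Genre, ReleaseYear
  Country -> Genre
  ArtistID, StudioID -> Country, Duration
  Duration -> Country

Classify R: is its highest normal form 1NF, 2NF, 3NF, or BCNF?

2NF

Candidate key: {ArtistID, StudioID}. Prime attributes: {ArtistID, StudioID}.
Country -> Genre: {Country}⁺ = {Country, Genre}, which is not all of the attributes, so the left side is not a superkey — BCNF is violated.
Because {Genre} is non-prime and the left side of Country -> Genre is not a superkey, the relation is not in 3NF.
No non-prime attribute depends on a proper subset of any candidate key, so 2NF holds.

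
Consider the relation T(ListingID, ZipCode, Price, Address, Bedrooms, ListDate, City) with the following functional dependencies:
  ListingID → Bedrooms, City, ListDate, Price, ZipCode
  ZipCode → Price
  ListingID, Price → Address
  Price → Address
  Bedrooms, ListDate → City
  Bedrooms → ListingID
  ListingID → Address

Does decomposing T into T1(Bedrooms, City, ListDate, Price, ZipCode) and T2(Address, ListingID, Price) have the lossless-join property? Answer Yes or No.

No

The shared attributes are {Price} and {Price}⁺ = {Address, Price}.
T1 ⊄ {Address, Price} and T2 ⊄ {Address, Price}, so the split is lossy.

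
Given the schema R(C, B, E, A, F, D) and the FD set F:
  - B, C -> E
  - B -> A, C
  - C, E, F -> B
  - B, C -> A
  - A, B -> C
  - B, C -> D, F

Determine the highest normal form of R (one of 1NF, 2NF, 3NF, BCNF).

Candidate keys: {B}, {C, E, F}. Prime attributes: {B, C, E, F}.
Every FD has a superkey on the left, so the relation is in BCNF.

BCNF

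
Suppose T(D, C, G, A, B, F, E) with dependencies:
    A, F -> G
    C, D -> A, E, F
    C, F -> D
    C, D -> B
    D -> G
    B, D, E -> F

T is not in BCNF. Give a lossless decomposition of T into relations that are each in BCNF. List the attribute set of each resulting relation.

{A, B, C, D, E}; {A, F, G}; {B, D, E, F}

Candidate keys of the original relation: {C, D}, {C, F}.
{A, B, C, D, E, F, G}: {A, F} determines {A, F, G} here but is not a superkey — split on A, F -> G, giving {A, F, G} and {A, B, C, D, E, F}.
{A, F, G}: every determinant is a superkey — BCNF.
{A, B, C, D, E, F}: {B, D, E} determines {B, D, E, F} here but is not a superkey — split on B, D, E -> F, giving {B, D, E, F} and {A, B, C, D, E}.
{B, D, E, F}: every determinant is a superkey — BCNF.
{A, B, C, D, E}: every determinant is a superkey — BCNF.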